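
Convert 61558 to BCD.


Each digit → 4-bit binary:
  6 → 0110
  1 → 0001
  5 → 0101
  5 → 0101
  8 → 1000
= 0110 0001 0101 0101 1000


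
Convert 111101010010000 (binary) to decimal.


Positional values:
Bit 4: 1 × 2^4 = 16
Bit 7: 1 × 2^7 = 128
Bit 9: 1 × 2^9 = 512
Bit 11: 1 × 2^11 = 2048
Bit 12: 1 × 2^12 = 4096
Bit 13: 1 × 2^13 = 8192
Bit 14: 1 × 2^14 = 16384
Sum = 16 + 128 + 512 + 2048 + 4096 + 8192 + 16384
= 31376


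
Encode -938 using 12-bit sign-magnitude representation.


Sign bit: 1 (negative)
Magnitude: 938 = 01110101010
= 101110101010


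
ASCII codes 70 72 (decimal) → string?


Codes (decimal): 70 72
Per-code ASCII lookup:
  70  (range 65-90: uppercase, 70 - 65 = 5) → 'F'
  72  (range 65-90: uppercase, 72 - 65 = 7) → 'H'
= 'FH'


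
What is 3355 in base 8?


Divide by 8 repeatedly:
3355 ÷ 8 = 419 remainder 3
419 ÷ 8 = 52 remainder 3
52 ÷ 8 = 6 remainder 4
6 ÷ 8 = 0 remainder 6
Reading remainders bottom-up:
= 0o6433


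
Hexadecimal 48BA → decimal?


Positional values:
Position 0: A × 16^0 = 10 × 1 = 10
Position 1: B × 16^1 = 11 × 16 = 176
Position 2: 8 × 16^2 = 8 × 256 = 2048
Position 3: 4 × 16^3 = 4 × 4096 = 16384
Sum = 10 + 176 + 2048 + 16384
= 18618


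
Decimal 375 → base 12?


Divide by 12 repeatedly:
375 ÷ 12 = 31 remainder 3
31 ÷ 12 = 2 remainder 7
2 ÷ 12 = 0 remainder 2
Reading remainders bottom-up:
= 273


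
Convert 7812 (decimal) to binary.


Divide by 2 repeatedly:
7812 ÷ 2 = 3906 remainder 0
3906 ÷ 2 = 1953 remainder 0
1953 ÷ 2 = 976 remainder 1
976 ÷ 2 = 488 remainder 0
488 ÷ 2 = 244 remainder 0
244 ÷ 2 = 122 remainder 0
122 ÷ 2 = 61 remainder 0
61 ÷ 2 = 30 remainder 1
30 ÷ 2 = 15 remainder 0
15 ÷ 2 = 7 remainder 1
7 ÷ 2 = 3 remainder 1
3 ÷ 2 = 1 remainder 1
1 ÷ 2 = 0 remainder 1
Reading remainders bottom-up:
= 1111010000100


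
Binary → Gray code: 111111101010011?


Binary: 111111101010011
Gray code: G = B XOR (B >> 1)
B >> 1 = 011111110101001
111111101010011 XOR 011111110101001:
  1 XOR 0 = 1
  1 XOR 1 = 0
  1 XOR 1 = 0
  1 XOR 1 = 0
  1 XOR 1 = 0
  1 XOR 1 = 0
  1 XOR 1 = 0
  0 XOR 1 = 1
  1 XOR 0 = 1
  0 XOR 1 = 1
  1 XOR 0 = 1
  0 XOR 1 = 1
  0 XOR 0 = 0
  1 XOR 0 = 1
  1 XOR 1 = 0
= 100000011111010


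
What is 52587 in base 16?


Divide by 16 repeatedly:
52587 ÷ 16 = 3286 remainder 11 (B)
3286 ÷ 16 = 205 remainder 6 (6)
205 ÷ 16 = 12 remainder 13 (D)
12 ÷ 16 = 0 remainder 12 (C)
Reading remainders bottom-up:
= 0xCD6B


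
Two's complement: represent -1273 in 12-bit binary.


Original: 010011111001
Step 1 - Invert all bits: 101100000110
Step 2 - Add 1: 101100000110 + 1
= 101100000111 (represents -1273)


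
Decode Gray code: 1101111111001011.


Gray code: 1101111111001011
MSB stays the same: 1
Each subsequent bit = prev_binary XOR current_gray:
  B[1] = 1 XOR 1 = 0
  B[2] = 0 XOR 0 = 0
  B[3] = 0 XOR 1 = 1
  B[4] = 1 XOR 1 = 0
  B[5] = 0 XOR 1 = 1
  B[6] = 1 XOR 1 = 0
  B[7] = 0 XOR 1 = 1
  B[8] = 1 XOR 1 = 0
  B[9] = 0 XOR 1 = 1
  B[10] = 1 XOR 0 = 1
  B[11] = 1 XOR 0 = 1
  B[12] = 1 XOR 1 = 0
  B[13] = 0 XOR 0 = 0
  B[14] = 0 XOR 1 = 1
  B[15] = 1 XOR 1 = 0
= 1001010101110010 (38258 decimal)


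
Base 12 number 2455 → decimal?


Positional values (base 12):
  5 × 12^0 = 5 × 1 = 5
  5 × 12^1 = 5 × 12 = 60
  4 × 12^2 = 4 × 144 = 576
  2 × 12^3 = 2 × 1728 = 3456
Sum = 5 + 60 + 576 + 3456
= 4097


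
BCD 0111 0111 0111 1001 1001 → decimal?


Each 4-bit group → digit:
  0111 → 7
  0111 → 7
  0111 → 7
  1001 → 9
  1001 → 9
= 77799


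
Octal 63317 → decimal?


Positional values:
Position 0: 7 × 8^0 = 7
Position 1: 1 × 8^1 = 8
Position 2: 3 × 8^2 = 192
Position 3: 3 × 8^3 = 1536
Position 4: 6 × 8^4 = 24576
Sum = 7 + 8 + 192 + 1536 + 24576
= 26319


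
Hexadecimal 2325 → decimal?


Positional values:
Position 0: 5 × 16^0 = 5 × 1 = 5
Position 1: 2 × 16^1 = 2 × 16 = 32
Position 2: 3 × 16^2 = 3 × 256 = 768
Position 3: 2 × 16^3 = 2 × 4096 = 8192
Sum = 5 + 32 + 768 + 8192
= 8997


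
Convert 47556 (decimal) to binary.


Divide by 2 repeatedly:
47556 ÷ 2 = 23778 remainder 0
23778 ÷ 2 = 11889 remainder 0
11889 ÷ 2 = 5944 remainder 1
5944 ÷ 2 = 2972 remainder 0
2972 ÷ 2 = 1486 remainder 0
1486 ÷ 2 = 743 remainder 0
743 ÷ 2 = 371 remainder 1
371 ÷ 2 = 185 remainder 1
185 ÷ 2 = 92 remainder 1
92 ÷ 2 = 46 remainder 0
46 ÷ 2 = 23 remainder 0
23 ÷ 2 = 11 remainder 1
11 ÷ 2 = 5 remainder 1
5 ÷ 2 = 2 remainder 1
2 ÷ 2 = 1 remainder 0
1 ÷ 2 = 0 remainder 1
Reading remainders bottom-up:
= 1011100111000100


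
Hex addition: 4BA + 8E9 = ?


Align and add column by column (LSB to MSB, each column mod 16 with carry):
  04BA
+ 08E9
  ----
  col 0: A(10) + 9(9) + 0 (carry in) = 19 → 3(3), carry out 1
  col 1: B(11) + E(14) + 1 (carry in) = 26 → A(10), carry out 1
  col 2: 4(4) + 8(8) + 1 (carry in) = 13 → D(13), carry out 0
  col 3: 0(0) + 0(0) + 0 (carry in) = 0 → 0(0), carry out 0
Reading digits MSB→LSB: 0DA3
Strip leading zeros: DA3
= 0xDA3


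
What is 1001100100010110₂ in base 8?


Group into 3-bit groups: 001001100100010110
  001 = 1
  001 = 1
  100 = 4
  100 = 4
  010 = 2
  110 = 6
= 0o114426


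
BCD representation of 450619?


Each digit → 4-bit binary:
  4 → 0100
  5 → 0101
  0 → 0000
  6 → 0110
  1 → 0001
  9 → 1001
= 0100 0101 0000 0110 0001 1001


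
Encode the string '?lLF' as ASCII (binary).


String: '?lLF'  (4 characters)
Per-character ASCII lookup:
  '?': special character: '?' = 63 → 111111
  'l': lowercase starts at 97: 'l' = 97 + 11 = 108 → 1101100
  'L': uppercase starts at 65: 'L' = 65 + 11 = 76 → 1001100
  'F': uppercase starts at 65: 'F' = 65 + 5 = 70 → 1000110
= 111111 1101100 1001100 1000110


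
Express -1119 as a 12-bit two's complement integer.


Original: 010001011111
Step 1 - Invert all bits: 101110100000
Step 2 - Add 1: 101110100000 + 1
= 101110100001 (represents -1119)


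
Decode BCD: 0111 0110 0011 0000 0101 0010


Each 4-bit group → digit:
  0111 → 7
  0110 → 6
  0011 → 3
  0000 → 0
  0101 → 5
  0010 → 2
= 763052


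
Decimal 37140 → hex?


Divide by 16 repeatedly:
37140 ÷ 16 = 2321 remainder 4 (4)
2321 ÷ 16 = 145 remainder 1 (1)
145 ÷ 16 = 9 remainder 1 (1)
9 ÷ 16 = 0 remainder 9 (9)
Reading remainders bottom-up:
= 0x9114


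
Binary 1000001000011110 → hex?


Group into 4-bit nibbles: 1000001000011110
  1000 = 8
  0010 = 2
  0001 = 1
  1110 = E
= 0x821E


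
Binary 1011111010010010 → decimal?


Positional values:
Bit 1: 1 × 2^1 = 2
Bit 4: 1 × 2^4 = 16
Bit 7: 1 × 2^7 = 128
Bit 9: 1 × 2^9 = 512
Bit 10: 1 × 2^10 = 1024
Bit 11: 1 × 2^11 = 2048
Bit 12: 1 × 2^12 = 4096
Bit 13: 1 × 2^13 = 8192
Bit 15: 1 × 2^15 = 32768
Sum = 2 + 16 + 128 + 512 + 1024 + 2048 + 4096 + 8192 + 32768
= 48786


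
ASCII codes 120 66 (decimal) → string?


Codes (decimal): 120 66
Per-code ASCII lookup:
  120  (range 97-122: lowercase, 120 - 97 = 23) → 'x'
  66  (range 65-90: uppercase, 66 - 65 = 1) → 'B'
= 'xB'


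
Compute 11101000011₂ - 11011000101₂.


Align and subtract column by column (LSB to MSB, borrowing when needed):
  11101000011
- 11011000101
  -----------
  col 0: (1 - 0 borrow-in) - 1 → 1 - 1 = 0, borrow out 0
  col 1: (1 - 0 borrow-in) - 0 → 1 - 0 = 1, borrow out 0
  col 2: (0 - 0 borrow-in) - 1 → borrow from next column: (0+2) - 1 = 1, borrow out 1
  col 3: (0 - 1 borrow-in) - 0 → borrow from next column: (-1+2) - 0 = 1, borrow out 1
  col 4: (0 - 1 borrow-in) - 0 → borrow from next column: (-1+2) - 0 = 1, borrow out 1
  col 5: (0 - 1 borrow-in) - 0 → borrow from next column: (-1+2) - 0 = 1, borrow out 1
  col 6: (1 - 1 borrow-in) - 1 → borrow from next column: (0+2) - 1 = 1, borrow out 1
  col 7: (0 - 1 borrow-in) - 1 → borrow from next column: (-1+2) - 1 = 0, borrow out 1
  col 8: (1 - 1 borrow-in) - 0 → 0 - 0 = 0, borrow out 0
  col 9: (1 - 0 borrow-in) - 1 → 1 - 1 = 0, borrow out 0
  col 10: (1 - 0 borrow-in) - 1 → 1 - 1 = 0, borrow out 0
Reading bits MSB→LSB: 00001111110
Strip leading zeros: 1111110
= 1111110


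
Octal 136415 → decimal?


Positional values:
Position 0: 5 × 8^0 = 5
Position 1: 1 × 8^1 = 8
Position 2: 4 × 8^2 = 256
Position 3: 6 × 8^3 = 3072
Position 4: 3 × 8^4 = 12288
Position 5: 1 × 8^5 = 32768
Sum = 5 + 8 + 256 + 3072 + 12288 + 32768
= 48397


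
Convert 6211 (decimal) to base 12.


Divide by 12 repeatedly:
6211 ÷ 12 = 517 remainder 7
517 ÷ 12 = 43 remainder 1
43 ÷ 12 = 3 remainder 7
3 ÷ 12 = 0 remainder 3
Reading remainders bottom-up:
= 3717


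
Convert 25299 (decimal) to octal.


Divide by 8 repeatedly:
25299 ÷ 8 = 3162 remainder 3
3162 ÷ 8 = 395 remainder 2
395 ÷ 8 = 49 remainder 3
49 ÷ 8 = 6 remainder 1
6 ÷ 8 = 0 remainder 6
Reading remainders bottom-up:
= 0o61323


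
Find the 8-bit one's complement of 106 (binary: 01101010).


Original: 01101010
Invert all bits:
  bit 0: 0 → 1
  bit 1: 1 → 0
  bit 2: 1 → 0
  bit 3: 0 → 1
  bit 4: 1 → 0
  bit 5: 0 → 1
  bit 6: 1 → 0
  bit 7: 0 → 1
= 10010101


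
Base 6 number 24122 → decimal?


Positional values (base 6):
  2 × 6^0 = 2 × 1 = 2
  2 × 6^1 = 2 × 6 = 12
  1 × 6^2 = 1 × 36 = 36
  4 × 6^3 = 4 × 216 = 864
  2 × 6^4 = 2 × 1296 = 2592
Sum = 2 + 12 + 36 + 864 + 2592
= 3506


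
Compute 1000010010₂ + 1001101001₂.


Align and add column by column (LSB to MSB, carry propagating):
  01000010010
+ 01001101001
  -----------
  col 0: 0 + 1 + 0 (carry in) = 1 → bit 1, carry out 0
  col 1: 1 + 0 + 0 (carry in) = 1 → bit 1, carry out 0
  col 2: 0 + 0 + 0 (carry in) = 0 → bit 0, carry out 0
  col 3: 0 + 1 + 0 (carry in) = 1 → bit 1, carry out 0
  col 4: 1 + 0 + 0 (carry in) = 1 → bit 1, carry out 0
  col 5: 0 + 1 + 0 (carry in) = 1 → bit 1, carry out 0
  col 6: 0 + 1 + 0 (carry in) = 1 → bit 1, carry out 0
  col 7: 0 + 0 + 0 (carry in) = 0 → bit 0, carry out 0
  col 8: 0 + 0 + 0 (carry in) = 0 → bit 0, carry out 0
  col 9: 1 + 1 + 0 (carry in) = 2 → bit 0, carry out 1
  col 10: 0 + 0 + 1 (carry in) = 1 → bit 1, carry out 0
Reading bits MSB→LSB: 10001111011
Strip leading zeros: 10001111011
= 10001111011


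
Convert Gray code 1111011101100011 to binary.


Gray code: 1111011101100011
MSB stays the same: 1
Each subsequent bit = prev_binary XOR current_gray:
  B[1] = 1 XOR 1 = 0
  B[2] = 0 XOR 1 = 1
  B[3] = 1 XOR 1 = 0
  B[4] = 0 XOR 0 = 0
  B[5] = 0 XOR 1 = 1
  B[6] = 1 XOR 1 = 0
  B[7] = 0 XOR 1 = 1
  B[8] = 1 XOR 0 = 1
  B[9] = 1 XOR 1 = 0
  B[10] = 0 XOR 1 = 1
  B[11] = 1 XOR 0 = 1
  B[12] = 1 XOR 0 = 1
  B[13] = 1 XOR 0 = 1
  B[14] = 1 XOR 1 = 0
  B[15] = 0 XOR 1 = 1
= 1010010110111101 (42429 decimal)


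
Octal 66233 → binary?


Each octal digit → 3 binary bits:
  6 = 110
  6 = 110
  2 = 010
  3 = 011
  3 = 011
Concatenate: 110 110 010 011 011
= 110110010011011


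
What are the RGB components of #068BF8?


Hex: #068BF8
R = 06₁₆ = 6
G = 8B₁₆ = 139
B = F8₁₆ = 248
= RGB(6, 139, 248)


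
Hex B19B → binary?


Each hex digit → 4 binary bits:
  B = 1011
  1 = 0001
  9 = 1001
  B = 1011
Concatenate: 1011 0001 1001 1011
= 1011000110011011


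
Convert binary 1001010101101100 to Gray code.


Binary: 1001010101101100
Gray code: G = B XOR (B >> 1)
B >> 1 = 0100101010110110
1001010101101100 XOR 0100101010110110:
  1 XOR 0 = 1
  0 XOR 1 = 1
  0 XOR 0 = 0
  1 XOR 0 = 1
  0 XOR 1 = 1
  1 XOR 0 = 1
  0 XOR 1 = 1
  1 XOR 0 = 1
  0 XOR 1 = 1
  1 XOR 0 = 1
  1 XOR 1 = 0
  0 XOR 1 = 1
  1 XOR 0 = 1
  1 XOR 1 = 0
  0 XOR 1 = 1
  0 XOR 0 = 0
= 1101111111011010


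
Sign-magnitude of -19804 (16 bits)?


Sign bit: 1 (negative)
Magnitude: 19804 = 100110101011100
= 1100110101011100


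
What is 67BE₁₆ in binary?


Each hex digit → 4 binary bits:
  6 = 0110
  7 = 0111
  B = 1011
  E = 1110
Concatenate: 0110 0111 1011 1110
= 0110011110111110


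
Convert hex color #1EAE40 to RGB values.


Hex: #1EAE40
R = 1E₁₆ = 30
G = AE₁₆ = 174
B = 40₁₆ = 64
= RGB(30, 174, 64)


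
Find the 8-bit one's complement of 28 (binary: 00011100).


Original: 00011100
Invert all bits:
  bit 0: 0 → 1
  bit 1: 0 → 1
  bit 2: 0 → 1
  bit 3: 1 → 0
  bit 4: 1 → 0
  bit 5: 1 → 0
  bit 6: 0 → 1
  bit 7: 0 → 1
= 11100011


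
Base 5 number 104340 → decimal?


Positional values (base 5):
  0 × 5^0 = 0 × 1 = 0
  4 × 5^1 = 4 × 5 = 20
  3 × 5^2 = 3 × 25 = 75
  4 × 5^3 = 4 × 125 = 500
  0 × 5^4 = 0 × 625 = 0
  1 × 5^5 = 1 × 3125 = 3125
Sum = 0 + 20 + 75 + 500 + 0 + 3125
= 3720


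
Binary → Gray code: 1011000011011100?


Binary: 1011000011011100
Gray code: G = B XOR (B >> 1)
B >> 1 = 0101100001101110
1011000011011100 XOR 0101100001101110:
  1 XOR 0 = 1
  0 XOR 1 = 1
  1 XOR 0 = 1
  1 XOR 1 = 0
  0 XOR 1 = 1
  0 XOR 0 = 0
  0 XOR 0 = 0
  0 XOR 0 = 0
  1 XOR 0 = 1
  1 XOR 1 = 0
  0 XOR 1 = 1
  1 XOR 0 = 1
  1 XOR 1 = 0
  1 XOR 1 = 0
  0 XOR 1 = 1
  0 XOR 0 = 0
= 1110100010110010


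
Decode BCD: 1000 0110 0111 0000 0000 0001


Each 4-bit group → digit:
  1000 → 8
  0110 → 6
  0111 → 7
  0000 → 0
  0000 → 0
  0001 → 1
= 867001


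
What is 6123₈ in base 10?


Positional values:
Position 0: 3 × 8^0 = 3
Position 1: 2 × 8^1 = 16
Position 2: 1 × 8^2 = 64
Position 3: 6 × 8^3 = 3072
Sum = 3 + 16 + 64 + 3072
= 3155


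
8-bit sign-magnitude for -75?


Sign bit: 1 (negative)
Magnitude: 75 = 1001011
= 11001011


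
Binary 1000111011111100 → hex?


Group into 4-bit nibbles: 1000111011111100
  1000 = 8
  1110 = E
  1111 = F
  1100 = C
= 0x8EFC


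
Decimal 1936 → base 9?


Divide by 9 repeatedly:
1936 ÷ 9 = 215 remainder 1
215 ÷ 9 = 23 remainder 8
23 ÷ 9 = 2 remainder 5
2 ÷ 9 = 0 remainder 2
Reading remainders bottom-up:
= 2581


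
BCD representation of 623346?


Each digit → 4-bit binary:
  6 → 0110
  2 → 0010
  3 → 0011
  3 → 0011
  4 → 0100
  6 → 0110
= 0110 0010 0011 0011 0100 0110


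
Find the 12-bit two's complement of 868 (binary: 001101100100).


Original: 001101100100
Step 1 - Invert all bits: 110010011011
Step 2 - Add 1: 110010011011 + 1
= 110010011100 (represents -868)


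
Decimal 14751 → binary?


Divide by 2 repeatedly:
14751 ÷ 2 = 7375 remainder 1
7375 ÷ 2 = 3687 remainder 1
3687 ÷ 2 = 1843 remainder 1
1843 ÷ 2 = 921 remainder 1
921 ÷ 2 = 460 remainder 1
460 ÷ 2 = 230 remainder 0
230 ÷ 2 = 115 remainder 0
115 ÷ 2 = 57 remainder 1
57 ÷ 2 = 28 remainder 1
28 ÷ 2 = 14 remainder 0
14 ÷ 2 = 7 remainder 0
7 ÷ 2 = 3 remainder 1
3 ÷ 2 = 1 remainder 1
1 ÷ 2 = 0 remainder 1
Reading remainders bottom-up:
= 11100110011111


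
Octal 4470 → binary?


Each octal digit → 3 binary bits:
  4 = 100
  4 = 100
  7 = 111
  0 = 000
Concatenate: 100 100 111 000
= 100100111000


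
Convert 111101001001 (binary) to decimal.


Positional values:
Bit 0: 1 × 2^0 = 1
Bit 3: 1 × 2^3 = 8
Bit 6: 1 × 2^6 = 64
Bit 8: 1 × 2^8 = 256
Bit 9: 1 × 2^9 = 512
Bit 10: 1 × 2^10 = 1024
Bit 11: 1 × 2^11 = 2048
Sum = 1 + 8 + 64 + 256 + 512 + 1024 + 2048
= 3913


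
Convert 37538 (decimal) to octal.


Divide by 8 repeatedly:
37538 ÷ 8 = 4692 remainder 2
4692 ÷ 8 = 586 remainder 4
586 ÷ 8 = 73 remainder 2
73 ÷ 8 = 9 remainder 1
9 ÷ 8 = 1 remainder 1
1 ÷ 8 = 0 remainder 1
Reading remainders bottom-up:
= 0o111242


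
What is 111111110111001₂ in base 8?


Group into 3-bit groups: 111111110111001
  111 = 7
  111 = 7
  110 = 6
  111 = 7
  001 = 1
= 0o77671


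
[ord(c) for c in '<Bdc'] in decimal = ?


String: '<Bdc'  (4 characters)
Per-character ASCII lookup:
  '<': special character: '<' = 60
  'B': uppercase starts at 65: 'B' = 65 + 1 = 66
  'd': lowercase starts at 97: 'd' = 97 + 3 = 100
  'c': lowercase starts at 97: 'c' = 97 + 2 = 99
= 60 66 100 99


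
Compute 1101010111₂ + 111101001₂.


Align and add column by column (LSB to MSB, carry propagating):
  01101010111
+ 00111101001
  -----------
  col 0: 1 + 1 + 0 (carry in) = 2 → bit 0, carry out 1
  col 1: 1 + 0 + 1 (carry in) = 2 → bit 0, carry out 1
  col 2: 1 + 0 + 1 (carry in) = 2 → bit 0, carry out 1
  col 3: 0 + 1 + 1 (carry in) = 2 → bit 0, carry out 1
  col 4: 1 + 0 + 1 (carry in) = 2 → bit 0, carry out 1
  col 5: 0 + 1 + 1 (carry in) = 2 → bit 0, carry out 1
  col 6: 1 + 1 + 1 (carry in) = 3 → bit 1, carry out 1
  col 7: 0 + 1 + 1 (carry in) = 2 → bit 0, carry out 1
  col 8: 1 + 1 + 1 (carry in) = 3 → bit 1, carry out 1
  col 9: 1 + 0 + 1 (carry in) = 2 → bit 0, carry out 1
  col 10: 0 + 0 + 1 (carry in) = 1 → bit 1, carry out 0
Reading bits MSB→LSB: 10101000000
Strip leading zeros: 10101000000
= 10101000000


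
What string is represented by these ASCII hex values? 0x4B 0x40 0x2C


Codes (hex): 0x4B 0x40 0x2C
Per-code ASCII lookup:
  0x4B = 75  (range 65-90: uppercase, 75 - 65 = 10) → 'K'
  0x40 = 64  (special character) → '@'
  0x2C = 44  (special character) → ','
= 'K@,'


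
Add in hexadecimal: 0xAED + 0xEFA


Align and add column by column (LSB to MSB, each column mod 16 with carry):
  0AED
+ 0EFA
  ----
  col 0: D(13) + A(10) + 0 (carry in) = 23 → 7(7), carry out 1
  col 1: E(14) + F(15) + 1 (carry in) = 30 → E(14), carry out 1
  col 2: A(10) + E(14) + 1 (carry in) = 25 → 9(9), carry out 1
  col 3: 0(0) + 0(0) + 1 (carry in) = 1 → 1(1), carry out 0
Reading digits MSB→LSB: 19E7
Strip leading zeros: 19E7
= 0x19E7


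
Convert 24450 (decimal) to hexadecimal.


Divide by 16 repeatedly:
24450 ÷ 16 = 1528 remainder 2 (2)
1528 ÷ 16 = 95 remainder 8 (8)
95 ÷ 16 = 5 remainder 15 (F)
5 ÷ 16 = 0 remainder 5 (5)
Reading remainders bottom-up:
= 0x5F82


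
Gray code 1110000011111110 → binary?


Gray code: 1110000011111110
MSB stays the same: 1
Each subsequent bit = prev_binary XOR current_gray:
  B[1] = 1 XOR 1 = 0
  B[2] = 0 XOR 1 = 1
  B[3] = 1 XOR 0 = 1
  B[4] = 1 XOR 0 = 1
  B[5] = 1 XOR 0 = 1
  B[6] = 1 XOR 0 = 1
  B[7] = 1 XOR 0 = 1
  B[8] = 1 XOR 1 = 0
  B[9] = 0 XOR 1 = 1
  B[10] = 1 XOR 1 = 0
  B[11] = 0 XOR 1 = 1
  B[12] = 1 XOR 1 = 0
  B[13] = 0 XOR 1 = 1
  B[14] = 1 XOR 1 = 0
  B[15] = 0 XOR 0 = 0
= 1011111101010100 (48980 decimal)


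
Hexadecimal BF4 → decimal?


Positional values:
Position 0: 4 × 16^0 = 4 × 1 = 4
Position 1: F × 16^1 = 15 × 16 = 240
Position 2: B × 16^2 = 11 × 256 = 2816
Sum = 4 + 240 + 2816
= 3060


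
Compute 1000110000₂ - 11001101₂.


Align and subtract column by column (LSB to MSB, borrowing when needed):
  1000110000
- 0011001101
  ----------
  col 0: (0 - 0 borrow-in) - 1 → borrow from next column: (0+2) - 1 = 1, borrow out 1
  col 1: (0 - 1 borrow-in) - 0 → borrow from next column: (-1+2) - 0 = 1, borrow out 1
  col 2: (0 - 1 borrow-in) - 1 → borrow from next column: (-1+2) - 1 = 0, borrow out 1
  col 3: (0 - 1 borrow-in) - 1 → borrow from next column: (-1+2) - 1 = 0, borrow out 1
  col 4: (1 - 1 borrow-in) - 0 → 0 - 0 = 0, borrow out 0
  col 5: (1 - 0 borrow-in) - 0 → 1 - 0 = 1, borrow out 0
  col 6: (0 - 0 borrow-in) - 1 → borrow from next column: (0+2) - 1 = 1, borrow out 1
  col 7: (0 - 1 borrow-in) - 1 → borrow from next column: (-1+2) - 1 = 0, borrow out 1
  col 8: (0 - 1 borrow-in) - 0 → borrow from next column: (-1+2) - 0 = 1, borrow out 1
  col 9: (1 - 1 borrow-in) - 0 → 0 - 0 = 0, borrow out 0
Reading bits MSB→LSB: 0101100011
Strip leading zeros: 101100011
= 101100011


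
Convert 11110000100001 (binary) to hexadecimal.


Group into 4-bit nibbles: 0011110000100001
  0011 = 3
  1100 = C
  0010 = 2
  0001 = 1
= 0x3C21


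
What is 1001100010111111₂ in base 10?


Positional values:
Bit 0: 1 × 2^0 = 1
Bit 1: 1 × 2^1 = 2
Bit 2: 1 × 2^2 = 4
Bit 3: 1 × 2^3 = 8
Bit 4: 1 × 2^4 = 16
Bit 5: 1 × 2^5 = 32
Bit 7: 1 × 2^7 = 128
Bit 11: 1 × 2^11 = 2048
Bit 12: 1 × 2^12 = 4096
Bit 15: 1 × 2^15 = 32768
Sum = 1 + 2 + 4 + 8 + 16 + 32 + 128 + 2048 + 4096 + 32768
= 39103


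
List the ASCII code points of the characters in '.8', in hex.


String: '.8'  (2 characters)
Per-character ASCII lookup:
  '.': special character: '.' = 46 → 0x2E
  '8': digits start at 48: '8' = 48 + 8 = 56 → 0x38
= 0x2E 0x38


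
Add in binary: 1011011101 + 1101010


Align and add column by column (LSB to MSB, carry propagating):
  01011011101
+ 00001101010
  -----------
  col 0: 1 + 0 + 0 (carry in) = 1 → bit 1, carry out 0
  col 1: 0 + 1 + 0 (carry in) = 1 → bit 1, carry out 0
  col 2: 1 + 0 + 0 (carry in) = 1 → bit 1, carry out 0
  col 3: 1 + 1 + 0 (carry in) = 2 → bit 0, carry out 1
  col 4: 1 + 0 + 1 (carry in) = 2 → bit 0, carry out 1
  col 5: 0 + 1 + 1 (carry in) = 2 → bit 0, carry out 1
  col 6: 1 + 1 + 1 (carry in) = 3 → bit 1, carry out 1
  col 7: 1 + 0 + 1 (carry in) = 2 → bit 0, carry out 1
  col 8: 0 + 0 + 1 (carry in) = 1 → bit 1, carry out 0
  col 9: 1 + 0 + 0 (carry in) = 1 → bit 1, carry out 0
  col 10: 0 + 0 + 0 (carry in) = 0 → bit 0, carry out 0
Reading bits MSB→LSB: 01101000111
Strip leading zeros: 1101000111
= 1101000111


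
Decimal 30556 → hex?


Divide by 16 repeatedly:
30556 ÷ 16 = 1909 remainder 12 (C)
1909 ÷ 16 = 119 remainder 5 (5)
119 ÷ 16 = 7 remainder 7 (7)
7 ÷ 16 = 0 remainder 7 (7)
Reading remainders bottom-up:
= 0x775C


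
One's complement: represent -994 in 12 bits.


Original: 001111100010
Invert all bits:
  bit 0: 0 → 1
  bit 1: 0 → 1
  bit 2: 1 → 0
  bit 3: 1 → 0
  bit 4: 1 → 0
  bit 5: 1 → 0
  bit 6: 1 → 0
  bit 7: 0 → 1
  bit 8: 0 → 1
  bit 9: 0 → 1
  bit 10: 1 → 0
  bit 11: 0 → 1
= 110000011101


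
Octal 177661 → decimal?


Positional values:
Position 0: 1 × 8^0 = 1
Position 1: 6 × 8^1 = 48
Position 2: 6 × 8^2 = 384
Position 3: 7 × 8^3 = 3584
Position 4: 7 × 8^4 = 28672
Position 5: 1 × 8^5 = 32768
Sum = 1 + 48 + 384 + 3584 + 28672 + 32768
= 65457


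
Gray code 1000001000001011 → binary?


Gray code: 1000001000001011
MSB stays the same: 1
Each subsequent bit = prev_binary XOR current_gray:
  B[1] = 1 XOR 0 = 1
  B[2] = 1 XOR 0 = 1
  B[3] = 1 XOR 0 = 1
  B[4] = 1 XOR 0 = 1
  B[5] = 1 XOR 0 = 1
  B[6] = 1 XOR 1 = 0
  B[7] = 0 XOR 0 = 0
  B[8] = 0 XOR 0 = 0
  B[9] = 0 XOR 0 = 0
  B[10] = 0 XOR 0 = 0
  B[11] = 0 XOR 0 = 0
  B[12] = 0 XOR 1 = 1
  B[13] = 1 XOR 0 = 1
  B[14] = 1 XOR 1 = 0
  B[15] = 0 XOR 1 = 1
= 1111110000001101 (64525 decimal)


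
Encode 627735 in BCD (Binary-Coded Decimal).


Each digit → 4-bit binary:
  6 → 0110
  2 → 0010
  7 → 0111
  7 → 0111
  3 → 0011
  5 → 0101
= 0110 0010 0111 0111 0011 0101


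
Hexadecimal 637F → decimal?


Positional values:
Position 0: F × 16^0 = 15 × 1 = 15
Position 1: 7 × 16^1 = 7 × 16 = 112
Position 2: 3 × 16^2 = 3 × 256 = 768
Position 3: 6 × 16^3 = 6 × 4096 = 24576
Sum = 15 + 112 + 768 + 24576
= 25471


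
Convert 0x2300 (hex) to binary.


Each hex digit → 4 binary bits:
  2 = 0010
  3 = 0011
  0 = 0000
  0 = 0000
Concatenate: 0010 0011 0000 0000
= 0010001100000000


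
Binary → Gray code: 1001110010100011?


Binary: 1001110010100011
Gray code: G = B XOR (B >> 1)
B >> 1 = 0100111001010001
1001110010100011 XOR 0100111001010001:
  1 XOR 0 = 1
  0 XOR 1 = 1
  0 XOR 0 = 0
  1 XOR 0 = 1
  1 XOR 1 = 0
  1 XOR 1 = 0
  0 XOR 1 = 1
  0 XOR 0 = 0
  1 XOR 0 = 1
  0 XOR 1 = 1
  1 XOR 0 = 1
  0 XOR 1 = 1
  0 XOR 0 = 0
  0 XOR 0 = 0
  1 XOR 0 = 1
  1 XOR 1 = 0
= 1101001011110010


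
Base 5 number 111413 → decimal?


Positional values (base 5):
  3 × 5^0 = 3 × 1 = 3
  1 × 5^1 = 1 × 5 = 5
  4 × 5^2 = 4 × 25 = 100
  1 × 5^3 = 1 × 125 = 125
  1 × 5^4 = 1 × 625 = 625
  1 × 5^5 = 1 × 3125 = 3125
Sum = 3 + 5 + 100 + 125 + 625 + 3125
= 3983


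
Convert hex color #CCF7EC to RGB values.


Hex: #CCF7EC
R = CC₁₆ = 204
G = F7₁₆ = 247
B = EC₁₆ = 236
= RGB(204, 247, 236)


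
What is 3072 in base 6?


Divide by 6 repeatedly:
3072 ÷ 6 = 512 remainder 0
512 ÷ 6 = 85 remainder 2
85 ÷ 6 = 14 remainder 1
14 ÷ 6 = 2 remainder 2
2 ÷ 6 = 0 remainder 2
Reading remainders bottom-up:
= 22120


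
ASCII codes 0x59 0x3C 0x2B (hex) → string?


Codes (hex): 0x59 0x3C 0x2B
Per-code ASCII lookup:
  0x59 = 89  (range 65-90: uppercase, 89 - 65 = 24) → 'Y'
  0x3C = 60  (special character) → '<'
  0x2B = 43  (special character) → '+'
= 'Y<+'


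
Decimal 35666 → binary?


Divide by 2 repeatedly:
35666 ÷ 2 = 17833 remainder 0
17833 ÷ 2 = 8916 remainder 1
8916 ÷ 2 = 4458 remainder 0
4458 ÷ 2 = 2229 remainder 0
2229 ÷ 2 = 1114 remainder 1
1114 ÷ 2 = 557 remainder 0
557 ÷ 2 = 278 remainder 1
278 ÷ 2 = 139 remainder 0
139 ÷ 2 = 69 remainder 1
69 ÷ 2 = 34 remainder 1
34 ÷ 2 = 17 remainder 0
17 ÷ 2 = 8 remainder 1
8 ÷ 2 = 4 remainder 0
4 ÷ 2 = 2 remainder 0
2 ÷ 2 = 1 remainder 0
1 ÷ 2 = 0 remainder 1
Reading remainders bottom-up:
= 1000101101010010


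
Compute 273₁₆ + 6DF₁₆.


Align and add column by column (LSB to MSB, each column mod 16 with carry):
  0273
+ 06DF
  ----
  col 0: 3(3) + F(15) + 0 (carry in) = 18 → 2(2), carry out 1
  col 1: 7(7) + D(13) + 1 (carry in) = 21 → 5(5), carry out 1
  col 2: 2(2) + 6(6) + 1 (carry in) = 9 → 9(9), carry out 0
  col 3: 0(0) + 0(0) + 0 (carry in) = 0 → 0(0), carry out 0
Reading digits MSB→LSB: 0952
Strip leading zeros: 952
= 0x952


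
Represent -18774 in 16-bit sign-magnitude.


Sign bit: 1 (negative)
Magnitude: 18774 = 100100101010110
= 1100100101010110


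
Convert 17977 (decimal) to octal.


Divide by 8 repeatedly:
17977 ÷ 8 = 2247 remainder 1
2247 ÷ 8 = 280 remainder 7
280 ÷ 8 = 35 remainder 0
35 ÷ 8 = 4 remainder 3
4 ÷ 8 = 0 remainder 4
Reading remainders bottom-up:
= 0o43071


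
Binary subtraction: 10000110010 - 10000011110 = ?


Align and subtract column by column (LSB to MSB, borrowing when needed):
  10000110010
- 10000011110
  -----------
  col 0: (0 - 0 borrow-in) - 0 → 0 - 0 = 0, borrow out 0
  col 1: (1 - 0 borrow-in) - 1 → 1 - 1 = 0, borrow out 0
  col 2: (0 - 0 borrow-in) - 1 → borrow from next column: (0+2) - 1 = 1, borrow out 1
  col 3: (0 - 1 borrow-in) - 1 → borrow from next column: (-1+2) - 1 = 0, borrow out 1
  col 4: (1 - 1 borrow-in) - 1 → borrow from next column: (0+2) - 1 = 1, borrow out 1
  col 5: (1 - 1 borrow-in) - 0 → 0 - 0 = 0, borrow out 0
  col 6: (0 - 0 borrow-in) - 0 → 0 - 0 = 0, borrow out 0
  col 7: (0 - 0 borrow-in) - 0 → 0 - 0 = 0, borrow out 0
  col 8: (0 - 0 borrow-in) - 0 → 0 - 0 = 0, borrow out 0
  col 9: (0 - 0 borrow-in) - 0 → 0 - 0 = 0, borrow out 0
  col 10: (1 - 0 borrow-in) - 1 → 1 - 1 = 0, borrow out 0
Reading bits MSB→LSB: 00000010100
Strip leading zeros: 10100
= 10100


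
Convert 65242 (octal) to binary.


Each octal digit → 3 binary bits:
  6 = 110
  5 = 101
  2 = 010
  4 = 100
  2 = 010
Concatenate: 110 101 010 100 010
= 110101010100010


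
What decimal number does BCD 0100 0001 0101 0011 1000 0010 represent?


Each 4-bit group → digit:
  0100 → 4
  0001 → 1
  0101 → 5
  0011 → 3
  1000 → 8
  0010 → 2
= 415382


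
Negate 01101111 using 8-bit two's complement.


Original: 01101111
Step 1 - Invert all bits: 10010000
Step 2 - Add 1: 10010000 + 1
= 10010001 (represents -111)


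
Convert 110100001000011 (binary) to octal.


Group into 3-bit groups: 110100001000011
  110 = 6
  100 = 4
  001 = 1
  000 = 0
  011 = 3
= 0o64103


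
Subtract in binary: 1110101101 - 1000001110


Align and subtract column by column (LSB to MSB, borrowing when needed):
  1110101101
- 1000001110
  ----------
  col 0: (1 - 0 borrow-in) - 0 → 1 - 0 = 1, borrow out 0
  col 1: (0 - 0 borrow-in) - 1 → borrow from next column: (0+2) - 1 = 1, borrow out 1
  col 2: (1 - 1 borrow-in) - 1 → borrow from next column: (0+2) - 1 = 1, borrow out 1
  col 3: (1 - 1 borrow-in) - 1 → borrow from next column: (0+2) - 1 = 1, borrow out 1
  col 4: (0 - 1 borrow-in) - 0 → borrow from next column: (-1+2) - 0 = 1, borrow out 1
  col 5: (1 - 1 borrow-in) - 0 → 0 - 0 = 0, borrow out 0
  col 6: (0 - 0 borrow-in) - 0 → 0 - 0 = 0, borrow out 0
  col 7: (1 - 0 borrow-in) - 0 → 1 - 0 = 1, borrow out 0
  col 8: (1 - 0 borrow-in) - 0 → 1 - 0 = 1, borrow out 0
  col 9: (1 - 0 borrow-in) - 1 → 1 - 1 = 0, borrow out 0
Reading bits MSB→LSB: 0110011111
Strip leading zeros: 110011111
= 110011111


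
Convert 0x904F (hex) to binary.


Each hex digit → 4 binary bits:
  9 = 1001
  0 = 0000
  4 = 0100
  F = 1111
Concatenate: 1001 0000 0100 1111
= 1001000001001111


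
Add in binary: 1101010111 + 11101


Align and add column by column (LSB to MSB, carry propagating):
  01101010111
+ 00000011101
  -----------
  col 0: 1 + 1 + 0 (carry in) = 2 → bit 0, carry out 1
  col 1: 1 + 0 + 1 (carry in) = 2 → bit 0, carry out 1
  col 2: 1 + 1 + 1 (carry in) = 3 → bit 1, carry out 1
  col 3: 0 + 1 + 1 (carry in) = 2 → bit 0, carry out 1
  col 4: 1 + 1 + 1 (carry in) = 3 → bit 1, carry out 1
  col 5: 0 + 0 + 1 (carry in) = 1 → bit 1, carry out 0
  col 6: 1 + 0 + 0 (carry in) = 1 → bit 1, carry out 0
  col 7: 0 + 0 + 0 (carry in) = 0 → bit 0, carry out 0
  col 8: 1 + 0 + 0 (carry in) = 1 → bit 1, carry out 0
  col 9: 1 + 0 + 0 (carry in) = 1 → bit 1, carry out 0
  col 10: 0 + 0 + 0 (carry in) = 0 → bit 0, carry out 0
Reading bits MSB→LSB: 01101110100
Strip leading zeros: 1101110100
= 1101110100


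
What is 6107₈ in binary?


Each octal digit → 3 binary bits:
  6 = 110
  1 = 001
  0 = 000
  7 = 111
Concatenate: 110 001 000 111
= 110001000111


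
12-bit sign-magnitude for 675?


Sign bit: 0 (positive)
Magnitude: 675 = 01010100011
= 001010100011


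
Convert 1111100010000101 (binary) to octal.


Group into 3-bit groups: 001111100010000101
  001 = 1
  111 = 7
  100 = 4
  010 = 2
  000 = 0
  101 = 5
= 0o174205


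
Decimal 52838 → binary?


Divide by 2 repeatedly:
52838 ÷ 2 = 26419 remainder 0
26419 ÷ 2 = 13209 remainder 1
13209 ÷ 2 = 6604 remainder 1
6604 ÷ 2 = 3302 remainder 0
3302 ÷ 2 = 1651 remainder 0
1651 ÷ 2 = 825 remainder 1
825 ÷ 2 = 412 remainder 1
412 ÷ 2 = 206 remainder 0
206 ÷ 2 = 103 remainder 0
103 ÷ 2 = 51 remainder 1
51 ÷ 2 = 25 remainder 1
25 ÷ 2 = 12 remainder 1
12 ÷ 2 = 6 remainder 0
6 ÷ 2 = 3 remainder 0
3 ÷ 2 = 1 remainder 1
1 ÷ 2 = 0 remainder 1
Reading remainders bottom-up:
= 1100111001100110


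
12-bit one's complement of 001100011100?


Original: 001100011100
Invert all bits:
  bit 0: 0 → 1
  bit 1: 0 → 1
  bit 2: 1 → 0
  bit 3: 1 → 0
  bit 4: 0 → 1
  bit 5: 0 → 1
  bit 6: 0 → 1
  bit 7: 1 → 0
  bit 8: 1 → 0
  bit 9: 1 → 0
  bit 10: 0 → 1
  bit 11: 0 → 1
= 110011100011


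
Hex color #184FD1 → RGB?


Hex: #184FD1
R = 18₁₆ = 24
G = 4F₁₆ = 79
B = D1₁₆ = 209
= RGB(24, 79, 209)


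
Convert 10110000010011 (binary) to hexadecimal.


Group into 4-bit nibbles: 0010110000010011
  0010 = 2
  1100 = C
  0001 = 1
  0011 = 3
= 0x2C13


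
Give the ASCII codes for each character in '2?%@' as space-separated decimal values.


String: '2?%@'  (4 characters)
Per-character ASCII lookup:
  '2': digits start at 48: '2' = 48 + 2 = 50
  '?': special character: '?' = 63
  '%': special character: '%' = 37
  '@': special character: '@' = 64
= 50 63 37 64


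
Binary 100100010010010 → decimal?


Positional values:
Bit 1: 1 × 2^1 = 2
Bit 4: 1 × 2^4 = 16
Bit 7: 1 × 2^7 = 128
Bit 11: 1 × 2^11 = 2048
Bit 14: 1 × 2^14 = 16384
Sum = 2 + 16 + 128 + 2048 + 16384
= 18578


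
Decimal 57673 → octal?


Divide by 8 repeatedly:
57673 ÷ 8 = 7209 remainder 1
7209 ÷ 8 = 901 remainder 1
901 ÷ 8 = 112 remainder 5
112 ÷ 8 = 14 remainder 0
14 ÷ 8 = 1 remainder 6
1 ÷ 8 = 0 remainder 1
Reading remainders bottom-up:
= 0o160511


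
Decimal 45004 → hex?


Divide by 16 repeatedly:
45004 ÷ 16 = 2812 remainder 12 (C)
2812 ÷ 16 = 175 remainder 12 (C)
175 ÷ 16 = 10 remainder 15 (F)
10 ÷ 16 = 0 remainder 10 (A)
Reading remainders bottom-up:
= 0xAFCC


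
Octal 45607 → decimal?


Positional values:
Position 0: 7 × 8^0 = 7
Position 1: 0 × 8^1 = 0
Position 2: 6 × 8^2 = 384
Position 3: 5 × 8^3 = 2560
Position 4: 4 × 8^4 = 16384
Sum = 7 + 0 + 384 + 2560 + 16384
= 19335


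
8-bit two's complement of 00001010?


Original: 00001010
Step 1 - Invert all bits: 11110101
Step 2 - Add 1: 11110101 + 1
= 11110110 (represents -10)


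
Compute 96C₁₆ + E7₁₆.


Align and add column by column (LSB to MSB, each column mod 16 with carry):
  096C
+ 00E7
  ----
  col 0: C(12) + 7(7) + 0 (carry in) = 19 → 3(3), carry out 1
  col 1: 6(6) + E(14) + 1 (carry in) = 21 → 5(5), carry out 1
  col 2: 9(9) + 0(0) + 1 (carry in) = 10 → A(10), carry out 0
  col 3: 0(0) + 0(0) + 0 (carry in) = 0 → 0(0), carry out 0
Reading digits MSB→LSB: 0A53
Strip leading zeros: A53
= 0xA53


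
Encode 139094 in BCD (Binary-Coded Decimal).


Each digit → 4-bit binary:
  1 → 0001
  3 → 0011
  9 → 1001
  0 → 0000
  9 → 1001
  4 → 0100
= 0001 0011 1001 0000 1001 0100


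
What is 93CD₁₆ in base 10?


Positional values:
Position 0: D × 16^0 = 13 × 1 = 13
Position 1: C × 16^1 = 12 × 16 = 192
Position 2: 3 × 16^2 = 3 × 256 = 768
Position 3: 9 × 16^3 = 9 × 4096 = 36864
Sum = 13 + 192 + 768 + 36864
= 37837


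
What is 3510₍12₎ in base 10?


Positional values (base 12):
  0 × 12^0 = 0 × 1 = 0
  1 × 12^1 = 1 × 12 = 12
  5 × 12^2 = 5 × 144 = 720
  3 × 12^3 = 3 × 1728 = 5184
Sum = 0 + 12 + 720 + 5184
= 5916


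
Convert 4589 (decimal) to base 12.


Divide by 12 repeatedly:
4589 ÷ 12 = 382 remainder 5
382 ÷ 12 = 31 remainder 10
31 ÷ 12 = 2 remainder 7
2 ÷ 12 = 0 remainder 2
Reading remainders bottom-up:
= 27A5


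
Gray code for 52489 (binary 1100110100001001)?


Binary: 1100110100001001
Gray code: G = B XOR (B >> 1)
B >> 1 = 0110011010000100
1100110100001001 XOR 0110011010000100:
  1 XOR 0 = 1
  1 XOR 1 = 0
  0 XOR 1 = 1
  0 XOR 0 = 0
  1 XOR 0 = 1
  1 XOR 1 = 0
  0 XOR 1 = 1
  1 XOR 0 = 1
  0 XOR 1 = 1
  0 XOR 0 = 0
  0 XOR 0 = 0
  0 XOR 0 = 0
  1 XOR 0 = 1
  0 XOR 1 = 1
  0 XOR 0 = 0
  1 XOR 0 = 1
= 1010101110001101


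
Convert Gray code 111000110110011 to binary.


Gray code: 111000110110011
MSB stays the same: 1
Each subsequent bit = prev_binary XOR current_gray:
  B[1] = 1 XOR 1 = 0
  B[2] = 0 XOR 1 = 1
  B[3] = 1 XOR 0 = 1
  B[4] = 1 XOR 0 = 1
  B[5] = 1 XOR 0 = 1
  B[6] = 1 XOR 1 = 0
  B[7] = 0 XOR 1 = 1
  B[8] = 1 XOR 0 = 1
  B[9] = 1 XOR 1 = 0
  B[10] = 0 XOR 1 = 1
  B[11] = 1 XOR 0 = 1
  B[12] = 1 XOR 0 = 1
  B[13] = 1 XOR 1 = 0
  B[14] = 0 XOR 1 = 1
= 101111011011101 (24285 decimal)


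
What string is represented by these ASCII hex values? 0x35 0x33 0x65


Codes (hex): 0x35 0x33 0x65
Per-code ASCII lookup:
  0x35 = 53  (range 48-57: digits, 53 - 48 = 5) → '5'
  0x33 = 51  (range 48-57: digits, 51 - 48 = 3) → '3'
  0x65 = 101  (range 97-122: lowercase, 101 - 97 = 4) → 'e'
= '53e'


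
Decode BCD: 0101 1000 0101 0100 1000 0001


Each 4-bit group → digit:
  0101 → 5
  1000 → 8
  0101 → 5
  0100 → 4
  1000 → 8
  0001 → 1
= 585481


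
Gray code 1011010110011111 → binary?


Gray code: 1011010110011111
MSB stays the same: 1
Each subsequent bit = prev_binary XOR current_gray:
  B[1] = 1 XOR 0 = 1
  B[2] = 1 XOR 1 = 0
  B[3] = 0 XOR 1 = 1
  B[4] = 1 XOR 0 = 1
  B[5] = 1 XOR 1 = 0
  B[6] = 0 XOR 0 = 0
  B[7] = 0 XOR 1 = 1
  B[8] = 1 XOR 1 = 0
  B[9] = 0 XOR 0 = 0
  B[10] = 0 XOR 0 = 0
  B[11] = 0 XOR 1 = 1
  B[12] = 1 XOR 1 = 0
  B[13] = 0 XOR 1 = 1
  B[14] = 1 XOR 1 = 0
  B[15] = 0 XOR 1 = 1
= 1101100100010101 (55573 decimal)


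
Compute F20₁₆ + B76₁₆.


Align and add column by column (LSB to MSB, each column mod 16 with carry):
  0F20
+ 0B76
  ----
  col 0: 0(0) + 6(6) + 0 (carry in) = 6 → 6(6), carry out 0
  col 1: 2(2) + 7(7) + 0 (carry in) = 9 → 9(9), carry out 0
  col 2: F(15) + B(11) + 0 (carry in) = 26 → A(10), carry out 1
  col 3: 0(0) + 0(0) + 1 (carry in) = 1 → 1(1), carry out 0
Reading digits MSB→LSB: 1A96
Strip leading zeros: 1A96
= 0x1A96


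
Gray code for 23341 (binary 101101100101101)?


Binary: 101101100101101
Gray code: G = B XOR (B >> 1)
B >> 1 = 010110110010110
101101100101101 XOR 010110110010110:
  1 XOR 0 = 1
  0 XOR 1 = 1
  1 XOR 0 = 1
  1 XOR 1 = 0
  0 XOR 1 = 1
  1 XOR 0 = 1
  1 XOR 1 = 0
  0 XOR 1 = 1
  0 XOR 0 = 0
  1 XOR 0 = 1
  0 XOR 1 = 1
  1 XOR 0 = 1
  1 XOR 1 = 0
  0 XOR 1 = 1
  1 XOR 0 = 1
= 111011010111011


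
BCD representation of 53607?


Each digit → 4-bit binary:
  5 → 0101
  3 → 0011
  6 → 0110
  0 → 0000
  7 → 0111
= 0101 0011 0110 0000 0111


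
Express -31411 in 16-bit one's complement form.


Original: 0111101010110011
Invert all bits:
  bit 0: 0 → 1
  bit 1: 1 → 0
  bit 2: 1 → 0
  bit 3: 1 → 0
  bit 4: 1 → 0
  bit 5: 0 → 1
  bit 6: 1 → 0
  bit 7: 0 → 1
  bit 8: 1 → 0
  bit 9: 0 → 1
  bit 10: 1 → 0
  bit 11: 1 → 0
  bit 12: 0 → 1
  bit 13: 0 → 1
  bit 14: 1 → 0
  bit 15: 1 → 0
= 1000010101001100


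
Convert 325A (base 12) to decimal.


Positional values (base 12):
  A × 12^0 = 10 × 1 = 10
  5 × 12^1 = 5 × 12 = 60
  2 × 12^2 = 2 × 144 = 288
  3 × 12^3 = 3 × 1728 = 5184
Sum = 10 + 60 + 288 + 5184
= 5542


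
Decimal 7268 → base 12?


Divide by 12 repeatedly:
7268 ÷ 12 = 605 remainder 8
605 ÷ 12 = 50 remainder 5
50 ÷ 12 = 4 remainder 2
4 ÷ 12 = 0 remainder 4
Reading remainders bottom-up:
= 4258


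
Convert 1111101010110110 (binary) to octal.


Group into 3-bit groups: 001111101010110110
  001 = 1
  111 = 7
  101 = 5
  010 = 2
  110 = 6
  110 = 6
= 0o175266


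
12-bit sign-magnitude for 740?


Sign bit: 0 (positive)
Magnitude: 740 = 01011100100
= 001011100100


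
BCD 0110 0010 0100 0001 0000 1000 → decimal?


Each 4-bit group → digit:
  0110 → 6
  0010 → 2
  0100 → 4
  0001 → 1
  0000 → 0
  1000 → 8
= 624108


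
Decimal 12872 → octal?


Divide by 8 repeatedly:
12872 ÷ 8 = 1609 remainder 0
1609 ÷ 8 = 201 remainder 1
201 ÷ 8 = 25 remainder 1
25 ÷ 8 = 3 remainder 1
3 ÷ 8 = 0 remainder 3
Reading remainders bottom-up:
= 0o31110


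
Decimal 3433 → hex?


Divide by 16 repeatedly:
3433 ÷ 16 = 214 remainder 9 (9)
214 ÷ 16 = 13 remainder 6 (6)
13 ÷ 16 = 0 remainder 13 (D)
Reading remainders bottom-up:
= 0xD69


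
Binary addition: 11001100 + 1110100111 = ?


Align and add column by column (LSB to MSB, carry propagating):
  00011001100
+ 01110100111
  -----------
  col 0: 0 + 1 + 0 (carry in) = 1 → bit 1, carry out 0
  col 1: 0 + 1 + 0 (carry in) = 1 → bit 1, carry out 0
  col 2: 1 + 1 + 0 (carry in) = 2 → bit 0, carry out 1
  col 3: 1 + 0 + 1 (carry in) = 2 → bit 0, carry out 1
  col 4: 0 + 0 + 1 (carry in) = 1 → bit 1, carry out 0
  col 5: 0 + 1 + 0 (carry in) = 1 → bit 1, carry out 0
  col 6: 1 + 0 + 0 (carry in) = 1 → bit 1, carry out 0
  col 7: 1 + 1 + 0 (carry in) = 2 → bit 0, carry out 1
  col 8: 0 + 1 + 1 (carry in) = 2 → bit 0, carry out 1
  col 9: 0 + 1 + 1 (carry in) = 2 → bit 0, carry out 1
  col 10: 0 + 0 + 1 (carry in) = 1 → bit 1, carry out 0
Reading bits MSB→LSB: 10001110011
Strip leading zeros: 10001110011
= 10001110011


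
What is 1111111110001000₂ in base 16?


Group into 4-bit nibbles: 1111111110001000
  1111 = F
  1111 = F
  1000 = 8
  1000 = 8
= 0xFF88


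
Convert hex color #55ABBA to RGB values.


Hex: #55ABBA
R = 55₁₆ = 85
G = AB₁₆ = 171
B = BA₁₆ = 186
= RGB(85, 171, 186)


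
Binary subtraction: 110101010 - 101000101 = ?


Align and subtract column by column (LSB to MSB, borrowing when needed):
  110101010
- 101000101
  ---------
  col 0: (0 - 0 borrow-in) - 1 → borrow from next column: (0+2) - 1 = 1, borrow out 1
  col 1: (1 - 1 borrow-in) - 0 → 0 - 0 = 0, borrow out 0
  col 2: (0 - 0 borrow-in) - 1 → borrow from next column: (0+2) - 1 = 1, borrow out 1
  col 3: (1 - 1 borrow-in) - 0 → 0 - 0 = 0, borrow out 0
  col 4: (0 - 0 borrow-in) - 0 → 0 - 0 = 0, borrow out 0
  col 5: (1 - 0 borrow-in) - 0 → 1 - 0 = 1, borrow out 0
  col 6: (0 - 0 borrow-in) - 1 → borrow from next column: (0+2) - 1 = 1, borrow out 1
  col 7: (1 - 1 borrow-in) - 0 → 0 - 0 = 0, borrow out 0
  col 8: (1 - 0 borrow-in) - 1 → 1 - 1 = 0, borrow out 0
Reading bits MSB→LSB: 001100101
Strip leading zeros: 1100101
= 1100101
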